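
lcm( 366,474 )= 28914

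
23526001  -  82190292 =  - 58664291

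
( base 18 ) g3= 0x123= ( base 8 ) 443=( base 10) 291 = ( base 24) c3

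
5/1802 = 5/1802 =0.00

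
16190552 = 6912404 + 9278148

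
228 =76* 3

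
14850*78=1158300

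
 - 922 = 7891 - 8813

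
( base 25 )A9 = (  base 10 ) 259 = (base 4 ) 10003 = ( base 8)403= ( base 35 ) 7e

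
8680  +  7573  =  16253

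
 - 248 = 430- 678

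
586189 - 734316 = -148127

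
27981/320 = 87 + 141/320 = 87.44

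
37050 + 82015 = 119065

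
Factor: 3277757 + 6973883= 10251640 = 2^3*5^1*7^1 * 19^1 *41^1*47^1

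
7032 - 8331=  - 1299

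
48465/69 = 702+9/23 = 702.39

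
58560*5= 292800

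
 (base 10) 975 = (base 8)1717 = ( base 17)366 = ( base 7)2562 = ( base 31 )10e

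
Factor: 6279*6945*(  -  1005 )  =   - 3^3*5^2*7^1*13^1 * 23^1* 67^1*463^1 = - 43825693275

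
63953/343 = 186 + 155/343 = 186.45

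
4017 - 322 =3695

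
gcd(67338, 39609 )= 27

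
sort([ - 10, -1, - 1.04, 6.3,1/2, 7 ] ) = [ - 10, - 1.04,  -  1, 1/2,6.3, 7] 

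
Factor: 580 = 2^2* 5^1*29^1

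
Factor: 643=643^1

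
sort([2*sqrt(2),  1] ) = [ 1, 2*sqrt(2 ) ] 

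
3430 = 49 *70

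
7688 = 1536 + 6152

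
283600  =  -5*( - 56720)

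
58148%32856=25292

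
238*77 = 18326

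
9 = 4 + 5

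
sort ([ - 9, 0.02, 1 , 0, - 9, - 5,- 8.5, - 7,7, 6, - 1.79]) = [ - 9, - 9 , - 8.5, -7, - 5,-1.79, 0,0.02,  1,6,7 ]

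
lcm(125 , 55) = 1375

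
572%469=103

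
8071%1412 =1011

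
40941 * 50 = 2047050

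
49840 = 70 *712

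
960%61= 45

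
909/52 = 17 + 25/52= 17.48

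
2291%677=260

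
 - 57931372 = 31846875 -89778247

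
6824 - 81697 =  - 74873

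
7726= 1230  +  6496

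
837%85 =72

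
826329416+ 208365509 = 1034694925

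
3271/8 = 3271/8 = 408.88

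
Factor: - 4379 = -29^1*151^1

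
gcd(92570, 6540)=10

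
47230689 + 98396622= 145627311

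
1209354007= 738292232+471061775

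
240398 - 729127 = - 488729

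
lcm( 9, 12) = 36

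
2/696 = 1/348 = 0.00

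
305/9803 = 305/9803 = 0.03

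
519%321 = 198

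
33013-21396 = 11617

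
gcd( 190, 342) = 38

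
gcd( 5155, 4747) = 1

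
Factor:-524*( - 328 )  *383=65826976= 2^5*41^1*131^1*383^1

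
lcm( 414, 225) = 10350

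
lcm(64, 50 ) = 1600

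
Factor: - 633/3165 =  - 1/5= - 5^ ( - 1)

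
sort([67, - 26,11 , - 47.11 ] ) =[ - 47.11 ,-26, 11 , 67] 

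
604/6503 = 604/6503 = 0.09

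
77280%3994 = 1394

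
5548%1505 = 1033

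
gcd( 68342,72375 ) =1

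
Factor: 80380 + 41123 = 121503 = 3^1*101^1*401^1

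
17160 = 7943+9217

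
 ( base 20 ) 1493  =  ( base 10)9783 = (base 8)23067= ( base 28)cdb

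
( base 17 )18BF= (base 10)7427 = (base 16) 1d03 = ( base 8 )16403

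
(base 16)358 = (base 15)3c1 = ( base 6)3544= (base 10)856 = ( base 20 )22G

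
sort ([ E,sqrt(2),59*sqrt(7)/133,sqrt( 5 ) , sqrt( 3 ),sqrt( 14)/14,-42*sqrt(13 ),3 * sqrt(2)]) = [ - 42*sqrt(13 ) , sqrt (14)/14, 59*sqrt(7) /133,sqrt ( 2), sqrt ( 3 ),  sqrt(5), E,  3*sqrt(2 )]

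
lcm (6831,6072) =54648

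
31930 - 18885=13045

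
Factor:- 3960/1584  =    -  5/2 = - 2^ ( - 1 )*  5^1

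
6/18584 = 3/9292 = 0.00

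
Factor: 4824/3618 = 4/3 = 2^2*3^(-1 )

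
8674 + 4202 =12876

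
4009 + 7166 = 11175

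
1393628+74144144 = 75537772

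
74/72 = 37/36=1.03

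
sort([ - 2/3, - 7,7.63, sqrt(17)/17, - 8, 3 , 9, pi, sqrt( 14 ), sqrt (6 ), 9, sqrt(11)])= [  -  8, - 7 , - 2/3, sqrt( 17 ) /17,  sqrt(6),3,pi, sqrt(11 ),  sqrt (14), 7.63, 9, 9]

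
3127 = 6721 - 3594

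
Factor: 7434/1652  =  9/2 = 2^( - 1) * 3^2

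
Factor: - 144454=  - 2^1*72227^1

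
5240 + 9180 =14420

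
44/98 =22/49 =0.45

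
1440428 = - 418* (-3446 )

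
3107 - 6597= - 3490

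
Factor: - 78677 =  - 29^1*2713^1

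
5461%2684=93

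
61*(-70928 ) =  - 4326608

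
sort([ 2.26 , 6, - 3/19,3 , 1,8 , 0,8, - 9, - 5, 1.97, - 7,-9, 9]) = [-9, - 9 , - 7, - 5, - 3/19,0,1,1.97,  2.26 , 3,6,  8 , 8,9]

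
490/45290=7/647  =  0.01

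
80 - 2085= - 2005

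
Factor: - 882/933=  - 294/311 = - 2^1*3^1*7^2*311^ ( - 1)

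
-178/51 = -4 + 26/51 = -3.49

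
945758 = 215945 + 729813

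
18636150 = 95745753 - 77109603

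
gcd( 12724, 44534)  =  6362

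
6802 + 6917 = 13719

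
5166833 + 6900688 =12067521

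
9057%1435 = 447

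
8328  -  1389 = 6939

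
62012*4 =248048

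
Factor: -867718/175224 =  - 2^( - 2)*3^ (  -  1) * 7^( - 2 )*149^( - 1 )*433859^1 = - 433859/87612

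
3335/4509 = 3335/4509 = 0.74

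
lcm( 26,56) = 728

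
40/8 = 5=5.00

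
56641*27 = 1529307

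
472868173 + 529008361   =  1001876534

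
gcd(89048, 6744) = 8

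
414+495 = 909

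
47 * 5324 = 250228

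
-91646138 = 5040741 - 96686879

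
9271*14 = 129794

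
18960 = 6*3160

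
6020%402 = 392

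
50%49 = 1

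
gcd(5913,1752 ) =219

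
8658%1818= 1386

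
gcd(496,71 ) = 1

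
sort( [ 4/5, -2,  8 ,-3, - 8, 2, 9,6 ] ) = [-8, - 3,  -  2,4/5,2,6 , 8, 9]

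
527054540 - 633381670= -106327130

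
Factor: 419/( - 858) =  - 2^( - 1 )*3^( - 1)*11^( - 1)*13^( - 1) * 419^1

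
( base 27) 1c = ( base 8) 47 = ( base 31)18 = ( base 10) 39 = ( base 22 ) 1H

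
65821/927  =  71 + 4/927 =71.00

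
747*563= 420561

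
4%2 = 0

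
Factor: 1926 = 2^1*3^2*107^1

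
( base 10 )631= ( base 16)277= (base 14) 331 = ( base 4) 21313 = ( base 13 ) 397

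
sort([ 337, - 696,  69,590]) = [  -  696, 69,337, 590]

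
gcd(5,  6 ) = 1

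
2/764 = 1/382= 0.00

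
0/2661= 0= 0.00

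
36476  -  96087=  - 59611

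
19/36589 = 19/36589=0.00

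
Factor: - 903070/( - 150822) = 3^(-4)*5^1*97^1  =  485/81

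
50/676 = 25/338 = 0.07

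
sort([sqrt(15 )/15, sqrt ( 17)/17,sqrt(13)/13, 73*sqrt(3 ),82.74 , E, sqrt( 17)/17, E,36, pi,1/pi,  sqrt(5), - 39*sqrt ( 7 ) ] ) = [ - 39*sqrt( 7), sqrt( 17)/17, sqrt( 17)/17, sqrt( 15)/15, sqrt( 13)/13, 1/pi, sqrt( 5), E, E, pi,36,82.74, 73*sqrt( 3 ) ]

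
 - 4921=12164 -17085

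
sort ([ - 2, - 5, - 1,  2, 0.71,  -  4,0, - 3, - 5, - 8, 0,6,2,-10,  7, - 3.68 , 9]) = [ - 10, -8,-5, - 5 ,-4, - 3.68, - 3,  -  2, -1,0, 0,0.71, 2, 2, 6, 7, 9]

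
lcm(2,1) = 2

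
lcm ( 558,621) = 38502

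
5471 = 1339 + 4132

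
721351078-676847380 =44503698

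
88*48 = 4224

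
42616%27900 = 14716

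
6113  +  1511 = 7624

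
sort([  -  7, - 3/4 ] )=[  -  7, - 3/4] 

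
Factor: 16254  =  2^1*3^3*7^1 * 43^1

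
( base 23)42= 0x5e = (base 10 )94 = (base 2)1011110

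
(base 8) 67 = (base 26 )23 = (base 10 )55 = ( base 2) 110111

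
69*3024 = 208656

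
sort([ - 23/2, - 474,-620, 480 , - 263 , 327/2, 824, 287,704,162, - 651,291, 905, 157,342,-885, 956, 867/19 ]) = [  -  885, - 651, - 620, - 474,  -  263 ,-23/2, 867/19, 157, 162 , 327/2,287,291 , 342 , 480, 704,824, 905,956 ] 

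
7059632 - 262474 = 6797158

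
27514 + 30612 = 58126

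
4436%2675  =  1761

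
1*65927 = 65927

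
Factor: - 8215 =-5^1 * 31^1*53^1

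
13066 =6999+6067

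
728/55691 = 728/55691 = 0.01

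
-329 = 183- 512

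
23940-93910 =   -  69970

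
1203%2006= 1203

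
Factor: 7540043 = 7^1 * 457^1*2357^1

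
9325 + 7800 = 17125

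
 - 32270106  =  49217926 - 81488032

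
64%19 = 7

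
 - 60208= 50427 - 110635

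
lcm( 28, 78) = 1092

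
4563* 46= 209898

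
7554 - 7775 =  - 221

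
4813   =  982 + 3831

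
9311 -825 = 8486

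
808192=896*902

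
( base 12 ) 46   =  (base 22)2a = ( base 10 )54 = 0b110110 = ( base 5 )204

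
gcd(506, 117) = 1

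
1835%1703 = 132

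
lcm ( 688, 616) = 52976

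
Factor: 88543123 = 17^1*23^1*226453^1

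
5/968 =5/968 = 0.01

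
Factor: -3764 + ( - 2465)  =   - 6229^1 = - 6229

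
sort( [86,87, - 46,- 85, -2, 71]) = [ - 85, - 46, - 2, 71, 86, 87]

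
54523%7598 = 1337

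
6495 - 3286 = 3209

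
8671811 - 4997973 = 3673838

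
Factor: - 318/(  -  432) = 53/72 = 2^(  -  3 )*3^( -2 )*53^1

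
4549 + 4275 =8824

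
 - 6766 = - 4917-1849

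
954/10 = 477/5 = 95.40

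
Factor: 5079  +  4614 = 3^3* 359^1   =  9693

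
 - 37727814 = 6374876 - 44102690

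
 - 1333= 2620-3953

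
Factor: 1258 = 2^1 * 17^1*37^1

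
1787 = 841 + 946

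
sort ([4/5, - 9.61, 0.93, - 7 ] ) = [-9.61,-7, 4/5, 0.93 ] 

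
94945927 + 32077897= 127023824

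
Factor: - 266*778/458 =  - 2^1*7^1*19^1 * 229^( - 1)*389^1 = - 103474/229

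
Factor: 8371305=3^2*5^1*19^1 *9791^1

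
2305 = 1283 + 1022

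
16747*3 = 50241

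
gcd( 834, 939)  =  3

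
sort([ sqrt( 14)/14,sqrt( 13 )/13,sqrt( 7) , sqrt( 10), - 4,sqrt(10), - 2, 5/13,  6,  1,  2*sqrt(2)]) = [-4, - 2,sqrt( 14 )/14,sqrt( 13)/13,5/13,1, sqrt(7),2 *sqrt( 2 ),sqrt ( 10),sqrt(10),6]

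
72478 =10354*7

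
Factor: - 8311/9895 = - 5^( - 1)*1979^ ( - 1 )*8311^1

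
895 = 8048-7153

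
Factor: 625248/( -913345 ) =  - 2^5*3^2*5^(-1)*13^1*37^ ( - 1)*167^1*4937^( - 1)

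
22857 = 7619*3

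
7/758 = 7/758 = 0.01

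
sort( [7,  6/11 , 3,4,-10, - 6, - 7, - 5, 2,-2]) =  [- 10,-7, - 6, - 5, - 2,6/11, 2,3, 4,7 ] 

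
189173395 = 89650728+99522667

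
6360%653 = 483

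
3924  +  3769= 7693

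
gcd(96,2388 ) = 12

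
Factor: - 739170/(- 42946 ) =369585/21473 = 3^2*5^1*43^1 * 109^( - 1) *191^1*197^ ( - 1)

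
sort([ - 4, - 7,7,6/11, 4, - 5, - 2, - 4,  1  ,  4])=[ - 7, - 5, - 4 , - 4, - 2, 6/11,1, 4,4, 7]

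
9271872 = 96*96582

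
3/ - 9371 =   -  3/9371 = -0.00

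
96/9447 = 32/3149=0.01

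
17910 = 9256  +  8654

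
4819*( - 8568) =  - 41289192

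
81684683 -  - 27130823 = 108815506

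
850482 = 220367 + 630115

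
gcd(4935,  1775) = 5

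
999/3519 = 111/391= 0.28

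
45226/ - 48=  - 22613/24 = - 942.21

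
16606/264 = 8303/132 = 62.90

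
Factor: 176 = 2^4*11^1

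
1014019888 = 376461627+637558261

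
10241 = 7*1463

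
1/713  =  1/713=0.00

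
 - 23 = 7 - 30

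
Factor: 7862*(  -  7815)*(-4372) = 2^3*3^1*5^1 * 521^1 * 1093^1*3931^1 = 268622369160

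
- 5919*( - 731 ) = 4326789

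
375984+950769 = 1326753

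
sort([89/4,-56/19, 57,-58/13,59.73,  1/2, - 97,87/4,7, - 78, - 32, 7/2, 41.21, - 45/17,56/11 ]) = [ - 97, - 78 , - 32, - 58/13, - 56/19, - 45/17, 1/2, 7/2,56/11,  7,87/4,  89/4,41.21, 57,  59.73 ]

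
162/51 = 3 + 3/17 = 3.18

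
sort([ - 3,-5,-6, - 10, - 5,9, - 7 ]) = [ - 10,-7, - 6 , - 5, - 5, - 3, 9 ] 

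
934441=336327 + 598114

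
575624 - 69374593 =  - 68798969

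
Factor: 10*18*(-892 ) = -2^4* 3^2*5^1*223^1 = - 160560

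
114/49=114/49 = 2.33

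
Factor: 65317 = 7^2 * 31^1*43^1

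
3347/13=3347/13 = 257.46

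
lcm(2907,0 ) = 0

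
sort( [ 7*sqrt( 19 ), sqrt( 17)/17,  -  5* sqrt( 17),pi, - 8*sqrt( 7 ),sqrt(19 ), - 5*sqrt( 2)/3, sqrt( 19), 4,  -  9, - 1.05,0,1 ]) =[-8*sqrt( 7),  -  5*sqrt( 17),-9,  -  5*sqrt( 2 ) /3,  -  1.05,0, sqrt( 17 )/17  ,  1, pi,4,sqrt ( 19 ), sqrt( 19 ),7*sqrt (19 )] 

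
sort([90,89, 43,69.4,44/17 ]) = [ 44/17,43, 69.4, 89,  90 ] 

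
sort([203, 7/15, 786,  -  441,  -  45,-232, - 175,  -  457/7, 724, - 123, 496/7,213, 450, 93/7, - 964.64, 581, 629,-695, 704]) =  [ - 964.64, - 695, - 441,-232,  -  175, - 123, - 457/7, - 45, 7/15,93/7, 496/7,203,213,  450, 581, 629, 704,724 , 786 ]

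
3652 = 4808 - 1156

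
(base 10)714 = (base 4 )23022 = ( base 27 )QC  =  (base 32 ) MA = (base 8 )1312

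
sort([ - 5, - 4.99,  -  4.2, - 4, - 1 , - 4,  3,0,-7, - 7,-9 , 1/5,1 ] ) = [ - 9, - 7, - 7, - 5, - 4.99, - 4.2, - 4, - 4, - 1,0,1/5,1,3]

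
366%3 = 0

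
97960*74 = 7249040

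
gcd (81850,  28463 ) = 1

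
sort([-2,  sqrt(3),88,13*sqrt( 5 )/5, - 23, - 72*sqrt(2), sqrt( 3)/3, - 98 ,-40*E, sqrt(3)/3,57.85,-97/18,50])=[-40*E, - 72*sqrt( 2 ), - 98, - 23, - 97/18,- 2,sqrt(3)/3,sqrt( 3)/3,sqrt(3),13 *sqrt( 5)/5,50, 57.85 , 88] 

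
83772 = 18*4654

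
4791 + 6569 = 11360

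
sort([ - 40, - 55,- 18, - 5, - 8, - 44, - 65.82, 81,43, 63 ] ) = [ - 65.82, - 55, - 44, - 40,  -  18, - 8, - 5,43,63,81] 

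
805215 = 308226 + 496989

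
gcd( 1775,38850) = 25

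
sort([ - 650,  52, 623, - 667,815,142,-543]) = [ - 667, - 650,  -  543,52, 142, 623 , 815]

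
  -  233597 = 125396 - 358993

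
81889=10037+71852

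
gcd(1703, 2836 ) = 1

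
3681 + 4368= 8049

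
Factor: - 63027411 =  - 3^1*29^1*724453^1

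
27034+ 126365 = 153399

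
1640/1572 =410/393 = 1.04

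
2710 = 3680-970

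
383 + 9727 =10110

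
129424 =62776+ 66648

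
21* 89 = 1869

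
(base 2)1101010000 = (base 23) 1DK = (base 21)1J8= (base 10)848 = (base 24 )1B8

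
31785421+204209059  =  235994480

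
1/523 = 1/523  =  0.00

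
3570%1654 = 262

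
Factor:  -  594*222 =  - 2^2*3^4*11^1*37^1 = - 131868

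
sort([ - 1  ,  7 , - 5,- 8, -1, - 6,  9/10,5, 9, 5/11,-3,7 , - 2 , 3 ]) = [ - 8 , - 6, - 5, - 3, - 2, - 1 , - 1, 5/11, 9/10,3,5, 7,  7,9 ] 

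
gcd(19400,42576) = 8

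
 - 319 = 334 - 653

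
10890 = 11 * 990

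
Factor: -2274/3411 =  - 2/3 = - 2^1*3^( - 1)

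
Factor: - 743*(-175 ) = 5^2*7^1*743^1  =  130025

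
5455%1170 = 775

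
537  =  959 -422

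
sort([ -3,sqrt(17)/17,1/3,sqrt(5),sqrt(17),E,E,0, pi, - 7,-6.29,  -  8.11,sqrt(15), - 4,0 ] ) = [-8.11, - 7 ,-6.29, - 4, - 3,0,0, sqrt (17)/17,1/3,sqrt( 5 ),E, E,pi,sqrt(15 ),  sqrt(17) ] 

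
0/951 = 0 = 0.00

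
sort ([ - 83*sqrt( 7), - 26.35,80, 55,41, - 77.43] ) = [ - 83*sqrt ( 7 ), - 77.43, - 26.35,41,  55,80 ]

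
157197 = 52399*3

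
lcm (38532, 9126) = 346788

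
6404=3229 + 3175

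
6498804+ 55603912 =62102716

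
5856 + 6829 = 12685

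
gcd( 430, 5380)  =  10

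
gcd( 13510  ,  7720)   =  1930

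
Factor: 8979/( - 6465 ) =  - 2993/2155=- 5^( - 1 ) * 41^1*73^1 * 431^( - 1 )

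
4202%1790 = 622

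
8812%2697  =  721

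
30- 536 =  - 506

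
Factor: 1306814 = 2^1*23^1*28409^1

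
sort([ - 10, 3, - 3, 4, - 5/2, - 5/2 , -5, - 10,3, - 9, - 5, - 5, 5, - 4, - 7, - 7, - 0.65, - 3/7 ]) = [ - 10, - 10, - 9,  -  7,-7,-5, - 5, - 5, - 4, - 3, - 5/2, - 5/2, - 0.65, - 3/7 , 3,3,  4, 5]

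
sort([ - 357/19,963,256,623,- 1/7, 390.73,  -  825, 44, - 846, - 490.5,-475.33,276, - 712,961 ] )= [ - 846, - 825 ,-712, - 490.5, - 475.33,-357/19,-1/7,44, 256  ,  276,390.73,623, 961, 963] 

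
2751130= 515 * 5342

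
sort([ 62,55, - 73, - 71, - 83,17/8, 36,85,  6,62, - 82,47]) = [-83,  -  82, -73,-71, 17/8 , 6,36, 47, 55,62 , 62,85]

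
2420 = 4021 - 1601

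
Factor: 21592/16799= 2^3*107^(-1)*157^(-1) * 2699^1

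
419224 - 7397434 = - 6978210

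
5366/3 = 1788+2/3 = 1788.67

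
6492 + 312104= 318596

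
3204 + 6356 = 9560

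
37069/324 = 37069/324 = 114.41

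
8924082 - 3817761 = 5106321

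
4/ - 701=  -  4/701= - 0.01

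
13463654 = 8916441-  - 4547213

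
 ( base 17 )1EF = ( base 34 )fw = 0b1000011110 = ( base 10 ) 542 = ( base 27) K2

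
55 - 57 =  - 2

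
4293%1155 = 828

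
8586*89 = 764154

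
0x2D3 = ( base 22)1aj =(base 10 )723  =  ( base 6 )3203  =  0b1011010011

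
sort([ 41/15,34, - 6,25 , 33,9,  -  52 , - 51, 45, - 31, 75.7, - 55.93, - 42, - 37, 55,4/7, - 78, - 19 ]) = [ - 78,-55.93  , - 52, - 51, - 42 , - 37, - 31, - 19 ,  -  6,4/7,41/15, 9,25,  33, 34,45, 55,  75.7 ] 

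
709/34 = 20 + 29/34 = 20.85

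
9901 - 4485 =5416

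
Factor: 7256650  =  2^1*5^2 * 145133^1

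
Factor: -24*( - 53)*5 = 6360 = 2^3*3^1*5^1 * 53^1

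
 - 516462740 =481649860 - 998112600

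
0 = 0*3909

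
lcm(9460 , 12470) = 274340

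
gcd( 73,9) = 1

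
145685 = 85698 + 59987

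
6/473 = 6/473 = 0.01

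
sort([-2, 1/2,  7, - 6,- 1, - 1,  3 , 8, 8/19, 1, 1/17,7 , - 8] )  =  [ - 8,-6, - 2, - 1,-1, 1/17, 8/19,1/2, 1,3,7,7,8] 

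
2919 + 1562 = 4481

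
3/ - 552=  -  1/184 = - 0.01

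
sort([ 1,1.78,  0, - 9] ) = [ - 9,  0, 1,  1.78]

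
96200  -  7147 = 89053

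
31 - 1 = 30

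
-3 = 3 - 6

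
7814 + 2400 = 10214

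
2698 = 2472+226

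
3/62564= 3/62564 =0.00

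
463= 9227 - 8764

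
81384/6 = 13564 = 13564.00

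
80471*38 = 3057898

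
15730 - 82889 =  - 67159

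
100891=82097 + 18794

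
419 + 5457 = 5876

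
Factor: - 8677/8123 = -8123^( - 1)*8677^1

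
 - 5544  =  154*( - 36 )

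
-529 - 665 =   -  1194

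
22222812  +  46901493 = 69124305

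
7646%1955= 1781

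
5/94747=5/94747=   0.00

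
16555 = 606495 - 589940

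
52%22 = 8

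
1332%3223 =1332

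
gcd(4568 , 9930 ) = 2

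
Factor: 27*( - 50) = - 1350 =-  2^1*3^3*5^2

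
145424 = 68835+76589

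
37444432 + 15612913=53057345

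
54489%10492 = 2029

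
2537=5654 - 3117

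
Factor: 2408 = 2^3*7^1*43^1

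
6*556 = 3336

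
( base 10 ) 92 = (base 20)4c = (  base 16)5c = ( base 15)62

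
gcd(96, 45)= 3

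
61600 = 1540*40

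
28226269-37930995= - 9704726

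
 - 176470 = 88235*( - 2 ) 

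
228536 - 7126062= - 6897526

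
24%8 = 0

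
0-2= - 2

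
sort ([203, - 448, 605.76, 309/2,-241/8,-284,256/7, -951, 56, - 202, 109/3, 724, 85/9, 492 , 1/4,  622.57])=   [-951, - 448, -284, - 202, - 241/8, 1/4, 85/9, 109/3, 256/7, 56,309/2,203,492,605.76, 622.57,724]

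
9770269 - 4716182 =5054087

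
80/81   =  80/81 = 0.99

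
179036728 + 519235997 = 698272725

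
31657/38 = 31657/38= 833.08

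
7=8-1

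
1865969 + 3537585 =5403554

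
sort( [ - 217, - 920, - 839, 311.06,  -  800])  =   [ - 920, - 839, - 800, - 217, 311.06]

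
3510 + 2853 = 6363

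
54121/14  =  54121/14 = 3865.79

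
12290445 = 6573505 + 5716940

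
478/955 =478/955 = 0.50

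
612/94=306/47= 6.51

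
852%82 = 32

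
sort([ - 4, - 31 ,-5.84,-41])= [-41, - 31, - 5.84,  -  4]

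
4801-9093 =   -  4292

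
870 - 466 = 404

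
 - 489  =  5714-6203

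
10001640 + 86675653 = 96677293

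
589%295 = 294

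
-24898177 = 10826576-35724753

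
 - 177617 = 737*( - 241)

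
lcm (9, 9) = 9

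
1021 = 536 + 485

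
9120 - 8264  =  856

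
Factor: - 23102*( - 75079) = 1734475058 = 2^1*11551^1*75079^1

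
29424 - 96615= - 67191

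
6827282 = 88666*77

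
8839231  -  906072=7933159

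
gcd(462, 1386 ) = 462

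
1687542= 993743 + 693799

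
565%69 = 13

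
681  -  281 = 400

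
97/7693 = 97/7693 = 0.01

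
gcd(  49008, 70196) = 4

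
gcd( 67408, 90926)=22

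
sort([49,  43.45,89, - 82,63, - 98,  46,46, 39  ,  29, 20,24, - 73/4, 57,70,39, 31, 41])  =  [ - 98, - 82,-73/4, 20,24,29,31,39,39, 41,43.45,46,46,49,57,  63,70, 89 ]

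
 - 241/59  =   - 241/59 =-  4.08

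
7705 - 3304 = 4401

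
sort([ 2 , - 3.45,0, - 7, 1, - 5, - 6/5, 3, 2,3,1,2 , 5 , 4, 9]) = [ -7, - 5,  -  3.45, - 6/5,  0 , 1,1, 2,2,2, 3, 3, 4, 5 , 9 ]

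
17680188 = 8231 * 2148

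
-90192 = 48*(  -  1879)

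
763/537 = 763/537  =  1.42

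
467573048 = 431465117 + 36107931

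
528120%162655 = 40155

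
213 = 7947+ - 7734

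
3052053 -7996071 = - 4944018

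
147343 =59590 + 87753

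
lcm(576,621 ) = 39744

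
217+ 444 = 661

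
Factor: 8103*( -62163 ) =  - 503706789 = - 3^3*37^1*73^1 * 6907^1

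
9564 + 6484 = 16048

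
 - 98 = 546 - 644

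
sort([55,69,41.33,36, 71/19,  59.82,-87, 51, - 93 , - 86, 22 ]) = [-93, - 87,-86, 71/19,  22, 36, 41.33,51 , 55, 59.82, 69]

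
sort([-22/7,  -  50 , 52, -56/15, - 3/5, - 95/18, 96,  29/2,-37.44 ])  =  [ - 50, - 37.44, - 95/18,- 56/15 , - 22/7,  -  3/5 , 29/2, 52, 96 ]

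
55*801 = 44055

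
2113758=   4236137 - 2122379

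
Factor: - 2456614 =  - 2^1 *307^1 * 4001^1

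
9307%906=247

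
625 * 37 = 23125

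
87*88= 7656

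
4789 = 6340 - 1551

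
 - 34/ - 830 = 17/415=   0.04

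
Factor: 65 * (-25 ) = - 1625 = - 5^3*13^1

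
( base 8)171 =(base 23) 56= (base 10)121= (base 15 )81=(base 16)79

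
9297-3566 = 5731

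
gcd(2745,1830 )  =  915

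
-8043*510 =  - 4101930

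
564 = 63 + 501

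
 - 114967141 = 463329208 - 578296349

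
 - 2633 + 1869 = - 764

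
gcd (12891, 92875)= 1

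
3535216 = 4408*802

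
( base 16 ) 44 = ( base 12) 58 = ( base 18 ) 3E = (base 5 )233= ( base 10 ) 68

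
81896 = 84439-2543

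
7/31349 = 7/31349 = 0.00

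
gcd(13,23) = 1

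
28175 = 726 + 27449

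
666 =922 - 256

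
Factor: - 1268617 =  - 7^1*61^1*2971^1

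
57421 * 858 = 49267218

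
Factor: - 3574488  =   - 2^3*3^1*17^1*8761^1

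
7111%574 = 223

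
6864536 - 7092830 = - 228294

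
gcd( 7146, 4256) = 2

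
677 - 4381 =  - 3704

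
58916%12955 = 7096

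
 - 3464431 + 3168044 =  - 296387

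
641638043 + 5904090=647542133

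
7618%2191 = 1045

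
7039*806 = 5673434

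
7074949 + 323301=7398250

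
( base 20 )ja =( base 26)F0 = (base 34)bg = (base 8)606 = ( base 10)390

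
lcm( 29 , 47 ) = 1363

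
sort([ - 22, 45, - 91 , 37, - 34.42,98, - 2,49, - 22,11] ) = [ - 91, - 34.42,-22 , - 22 ,-2,  11 , 37,45,49, 98]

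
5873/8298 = 5873/8298  =  0.71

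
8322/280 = 29 + 101/140 = 29.72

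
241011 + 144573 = 385584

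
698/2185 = 698/2185 = 0.32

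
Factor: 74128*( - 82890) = -2^5*3^3*5^1*41^1*113^1*307^1 = - 6144469920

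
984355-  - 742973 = 1727328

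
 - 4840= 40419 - 45259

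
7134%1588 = 782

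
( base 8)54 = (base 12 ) 38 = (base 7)62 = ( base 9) 48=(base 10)44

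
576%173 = 57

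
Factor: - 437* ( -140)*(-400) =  - 24472000 = - 2^6*5^3*7^1*19^1*23^1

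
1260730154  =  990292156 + 270437998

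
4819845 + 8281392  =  13101237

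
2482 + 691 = 3173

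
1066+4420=5486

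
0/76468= 0=0.00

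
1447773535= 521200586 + 926572949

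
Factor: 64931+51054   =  5^1 * 23197^1  =  115985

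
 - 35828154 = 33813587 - 69641741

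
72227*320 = 23112640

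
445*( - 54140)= - 24092300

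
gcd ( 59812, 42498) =1574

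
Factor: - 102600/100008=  - 5^2*19^1*463^( - 1)= - 475/463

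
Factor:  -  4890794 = - 2^1 * 1307^1*1871^1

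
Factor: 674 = 2^1*337^1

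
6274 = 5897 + 377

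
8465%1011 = 377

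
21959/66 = 332 + 47/66 = 332.71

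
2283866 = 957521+1326345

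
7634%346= 22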